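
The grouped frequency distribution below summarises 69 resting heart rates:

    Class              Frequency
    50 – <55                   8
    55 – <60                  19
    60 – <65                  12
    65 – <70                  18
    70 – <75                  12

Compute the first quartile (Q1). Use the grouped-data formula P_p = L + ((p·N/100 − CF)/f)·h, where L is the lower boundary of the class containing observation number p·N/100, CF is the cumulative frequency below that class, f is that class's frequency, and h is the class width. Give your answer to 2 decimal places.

N = 69; target position k = 25/100 · 69 = 17.25.
Cumulative frequencies: 8, 27, 39, 57, 69.
Observation 17.25 falls in the class 55 – <60.
L = 55, CF = 8, f = 19, h = 5.
P25 = 55 + ((17.25 − 8)/19)·5 = 55 + 2.43421 = 57.4342.

57.43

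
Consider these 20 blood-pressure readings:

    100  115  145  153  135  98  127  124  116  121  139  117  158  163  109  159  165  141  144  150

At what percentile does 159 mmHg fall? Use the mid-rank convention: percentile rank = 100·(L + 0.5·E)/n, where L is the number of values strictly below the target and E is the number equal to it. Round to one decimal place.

Sorted: 98, 100, 109, 115, 116, 117, 121, 124, 127, 135, 139, 141, 144, 145, 150, 153, 158, 159, 163, 165.
Count below 159: L = 17; count equal: E = 1; n = 20.
Percentile rank = 100·(17 + 0.5·1)/20 = 100·17.5/20 = 87.5.

87.5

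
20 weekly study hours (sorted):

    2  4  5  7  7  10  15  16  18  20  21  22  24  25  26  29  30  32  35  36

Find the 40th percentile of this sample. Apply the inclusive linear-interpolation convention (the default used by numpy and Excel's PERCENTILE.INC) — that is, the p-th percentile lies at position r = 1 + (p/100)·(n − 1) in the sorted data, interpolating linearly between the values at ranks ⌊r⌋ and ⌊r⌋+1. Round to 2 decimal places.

n = 20.
r = 1 + (40/100)·(20 − 1) = 1 + 7.6 = 8.6.
Rank 8 is 16 and rank 9 is 18.
Interpolate: 16 + 0.6·(18 − 16) = 16 + 0.6·2 = 17.2.

17.20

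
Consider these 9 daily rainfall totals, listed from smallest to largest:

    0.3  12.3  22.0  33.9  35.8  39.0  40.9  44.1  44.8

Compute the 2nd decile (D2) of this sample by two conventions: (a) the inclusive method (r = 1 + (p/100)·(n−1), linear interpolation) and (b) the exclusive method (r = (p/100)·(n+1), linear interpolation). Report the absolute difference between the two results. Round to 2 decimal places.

n = 9.
(a) r = 2.6; between ranks 2 (12.3) and 3 (22.0): 18.12.
(b) r = 2 → value at rank 2 = 12.3.
|18.12 − 12.3| = 5.82.

5.82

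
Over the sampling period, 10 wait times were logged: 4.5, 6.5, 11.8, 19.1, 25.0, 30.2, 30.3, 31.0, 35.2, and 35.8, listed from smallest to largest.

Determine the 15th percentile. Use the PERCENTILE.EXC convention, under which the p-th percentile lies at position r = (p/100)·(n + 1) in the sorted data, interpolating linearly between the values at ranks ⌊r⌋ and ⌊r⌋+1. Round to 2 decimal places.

5.80

n = 10.
r = (15/100)·(10 + 1) = 1.65.
Rank 1 is 4.5 and rank 2 is 6.5.
Interpolate: 4.5 + 0.65·(6.5 − 4.5) = 4.5 + 0.65·2 = 5.8.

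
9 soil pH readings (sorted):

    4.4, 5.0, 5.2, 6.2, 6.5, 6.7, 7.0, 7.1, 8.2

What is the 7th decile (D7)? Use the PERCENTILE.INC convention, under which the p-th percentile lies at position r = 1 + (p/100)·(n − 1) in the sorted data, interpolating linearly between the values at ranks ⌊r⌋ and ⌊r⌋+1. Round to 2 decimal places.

n = 9.
r = 1 + (70/100)·(9 − 1) = 1 + 5.6 = 6.6.
Rank 6 is 6.7 and rank 7 is 7.0.
Interpolate: 6.7 + 0.6·(7.0 − 6.7) = 6.7 + 0.6·0.3 = 6.88.

6.88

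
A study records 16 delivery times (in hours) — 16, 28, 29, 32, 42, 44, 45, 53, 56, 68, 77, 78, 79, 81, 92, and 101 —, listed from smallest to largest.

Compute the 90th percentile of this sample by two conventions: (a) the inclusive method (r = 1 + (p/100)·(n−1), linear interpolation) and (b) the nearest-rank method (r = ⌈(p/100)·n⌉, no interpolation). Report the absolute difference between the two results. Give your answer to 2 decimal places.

n = 16.
(a) r = 14.5; between ranks 14 (81) and 15 (92): 86.5.
(b) the nearest-rank method: rank 15 → 92.
|86.5 − 92| = 5.5.

5.50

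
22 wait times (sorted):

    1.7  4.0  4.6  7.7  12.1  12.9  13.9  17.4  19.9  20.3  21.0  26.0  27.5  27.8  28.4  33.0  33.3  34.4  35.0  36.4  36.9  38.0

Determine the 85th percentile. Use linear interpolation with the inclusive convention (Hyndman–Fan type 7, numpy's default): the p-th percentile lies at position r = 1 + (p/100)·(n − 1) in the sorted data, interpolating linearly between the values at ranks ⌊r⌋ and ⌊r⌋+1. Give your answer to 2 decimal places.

34.91

n = 22.
r = 1 + (85/100)·(22 − 1) = 1 + 17.85 = 18.85.
Rank 18 is 34.4 and rank 19 is 35.0.
Interpolate: 34.4 + 0.85·(35.0 − 34.4) = 34.4 + 0.85·0.6 = 34.91.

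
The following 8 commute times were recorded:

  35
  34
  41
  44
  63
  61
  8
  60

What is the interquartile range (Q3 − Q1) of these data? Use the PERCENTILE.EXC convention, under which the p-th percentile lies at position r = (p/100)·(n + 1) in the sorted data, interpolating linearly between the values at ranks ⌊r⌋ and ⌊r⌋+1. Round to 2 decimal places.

Sorted: 8, 34, 35, 41, 44, 60, 61, 63.
n = 8.
P25: r = 2.25; ranks 2–3 are 34, 35; interpolating gives 34.25.
P75: r = 6.75; ranks 6–7 are 60, 61; interpolating gives 60.75.
Difference: 60.75 − 34.25 = 26.5.

26.50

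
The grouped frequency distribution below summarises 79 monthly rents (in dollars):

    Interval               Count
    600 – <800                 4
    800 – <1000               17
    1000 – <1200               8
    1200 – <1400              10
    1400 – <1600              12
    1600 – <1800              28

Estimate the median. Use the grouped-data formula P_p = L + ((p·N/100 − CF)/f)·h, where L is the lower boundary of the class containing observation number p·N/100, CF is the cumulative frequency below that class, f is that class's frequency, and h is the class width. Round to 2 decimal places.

N = 79; target position k = 50/100 · 79 = 39.5.
Cumulative frequencies: 4, 21, 29, 39, 51, 79.
Observation 39.5 falls in the class 1400 – <1600.
L = 1400, CF = 39, f = 12, h = 200.
P50 = 1400 + ((39.5 − 39)/12)·200 = 1400 + 8.33333 = 1408.33.

1408.33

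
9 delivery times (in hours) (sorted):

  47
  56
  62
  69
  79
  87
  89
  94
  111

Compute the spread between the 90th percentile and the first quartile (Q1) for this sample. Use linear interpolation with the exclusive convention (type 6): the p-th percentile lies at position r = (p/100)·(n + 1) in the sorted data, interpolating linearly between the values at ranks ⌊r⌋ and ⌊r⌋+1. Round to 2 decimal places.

n = 9.
P25: r = 2.5; ranks 2–3 are 56, 62; interpolating gives 59.
P90: r = 9 (integer) → 111.
Difference: 111 − 59 = 52.

52.00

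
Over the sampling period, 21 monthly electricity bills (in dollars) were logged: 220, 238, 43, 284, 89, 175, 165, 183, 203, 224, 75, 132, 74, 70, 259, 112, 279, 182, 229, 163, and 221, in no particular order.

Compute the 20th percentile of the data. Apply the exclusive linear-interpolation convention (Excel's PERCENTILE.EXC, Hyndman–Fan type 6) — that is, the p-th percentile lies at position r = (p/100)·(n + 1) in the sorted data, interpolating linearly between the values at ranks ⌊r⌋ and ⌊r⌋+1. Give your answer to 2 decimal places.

Sorted: 43, 70, 74, 75, 89, 112, 132, 163, 165, 175, 182, 183, 203, 220, 221, 224, 229, 238, 259, 279, 284.
n = 21.
r = (20/100)·(21 + 1) = 4.4.
Rank 4 is 75 and rank 5 is 89.
Interpolate: 75 + 0.4·(89 − 75) = 75 + 0.4·14 = 80.6.

80.60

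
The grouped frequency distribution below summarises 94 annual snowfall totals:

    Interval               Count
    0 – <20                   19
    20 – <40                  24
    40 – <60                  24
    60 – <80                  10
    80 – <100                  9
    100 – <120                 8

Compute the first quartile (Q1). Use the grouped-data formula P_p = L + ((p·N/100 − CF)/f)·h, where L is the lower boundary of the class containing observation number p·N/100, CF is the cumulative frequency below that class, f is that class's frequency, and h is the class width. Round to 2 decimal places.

23.75

N = 94; target position k = 25/100 · 94 = 23.5.
Cumulative frequencies: 19, 43, 67, 77, 86, 94.
Observation 23.5 falls in the class 20 – <40.
L = 20, CF = 19, f = 24, h = 20.
P25 = 20 + ((23.5 − 19)/24)·20 = 20 + 3.75 = 23.75.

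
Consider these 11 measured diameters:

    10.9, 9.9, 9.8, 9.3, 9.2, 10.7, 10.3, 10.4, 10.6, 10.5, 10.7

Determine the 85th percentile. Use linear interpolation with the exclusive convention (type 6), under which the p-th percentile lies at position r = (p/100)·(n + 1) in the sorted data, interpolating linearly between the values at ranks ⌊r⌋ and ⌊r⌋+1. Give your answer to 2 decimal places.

10.74

Sorted: 9.2, 9.3, 9.8, 9.9, 10.3, 10.4, 10.5, 10.6, 10.7, 10.7, 10.9.
n = 11.
r = (85/100)·(11 + 1) = 10.2.
Rank 10 is 10.7 and rank 11 is 10.9.
Interpolate: 10.7 + 0.2·(10.9 − 10.7) = 10.7 + 0.2·0.2 = 10.74.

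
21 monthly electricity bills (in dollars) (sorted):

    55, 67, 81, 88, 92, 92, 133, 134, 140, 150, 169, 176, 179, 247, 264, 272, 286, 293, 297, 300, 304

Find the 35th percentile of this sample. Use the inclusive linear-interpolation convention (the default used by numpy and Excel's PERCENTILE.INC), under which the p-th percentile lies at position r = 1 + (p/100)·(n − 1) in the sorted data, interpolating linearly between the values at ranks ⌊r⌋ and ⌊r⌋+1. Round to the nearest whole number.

134

n = 21.
r = 1 + (35/100)·(21 − 1) = 1 + 7 = 8.
r is an integer, so P35 is the value at rank 8: 134.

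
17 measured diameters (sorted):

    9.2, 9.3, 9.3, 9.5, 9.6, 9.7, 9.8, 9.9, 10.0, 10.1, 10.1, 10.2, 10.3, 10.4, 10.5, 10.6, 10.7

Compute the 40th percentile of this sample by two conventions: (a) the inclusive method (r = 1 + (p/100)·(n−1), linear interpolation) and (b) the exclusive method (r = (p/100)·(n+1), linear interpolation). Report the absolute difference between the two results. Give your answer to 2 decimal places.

n = 17.
(a) r = 7.4; between ranks 7 (9.8) and 8 (9.9): 9.84.
(b) r = 7.2; between ranks 7 (9.8) and 8 (9.9): 9.82.
|9.84 − 9.82| = 0.02.

0.02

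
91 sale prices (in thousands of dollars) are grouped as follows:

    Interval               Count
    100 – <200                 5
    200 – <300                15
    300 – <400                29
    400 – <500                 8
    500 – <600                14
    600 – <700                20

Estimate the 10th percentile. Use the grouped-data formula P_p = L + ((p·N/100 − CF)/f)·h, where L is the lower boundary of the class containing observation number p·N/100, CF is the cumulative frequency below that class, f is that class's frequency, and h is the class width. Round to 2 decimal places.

N = 91; target position k = 10/100 · 91 = 9.1.
Cumulative frequencies: 5, 20, 49, 57, 71, 91.
Observation 9.1 falls in the class 200 – <300.
L = 200, CF = 5, f = 15, h = 100.
P10 = 200 + ((9.1 − 5)/15)·100 = 200 + 27.3333 = 227.333.

227.33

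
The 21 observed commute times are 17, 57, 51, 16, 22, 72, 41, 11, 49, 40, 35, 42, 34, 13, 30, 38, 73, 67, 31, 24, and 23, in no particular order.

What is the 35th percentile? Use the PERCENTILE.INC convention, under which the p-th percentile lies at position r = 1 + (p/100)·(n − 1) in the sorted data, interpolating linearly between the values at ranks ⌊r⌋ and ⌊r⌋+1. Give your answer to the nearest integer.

30

Sorted: 11, 13, 16, 17, 22, 23, 24, 30, 31, 34, 35, 38, 40, 41, 42, 49, 51, 57, 67, 72, 73.
n = 21.
r = 1 + (35/100)·(21 − 1) = 1 + 7 = 8.
r is an integer, so P35 is the value at rank 8: 30.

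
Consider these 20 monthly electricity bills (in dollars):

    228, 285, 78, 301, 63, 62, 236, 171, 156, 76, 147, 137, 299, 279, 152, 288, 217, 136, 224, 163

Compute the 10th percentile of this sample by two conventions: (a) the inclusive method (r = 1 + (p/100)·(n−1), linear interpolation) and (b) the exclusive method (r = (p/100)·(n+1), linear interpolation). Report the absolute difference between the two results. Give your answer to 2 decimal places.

10.40

Sorted: 62, 63, 76, 78, 136, 137, 147, 152, 156, 163, 171, 217, 224, 228, 236, 279, 285, 288, 299, 301.
n = 20.
(a) r = 2.9; between ranks 2 (63) and 3 (76): 74.7.
(b) r = 2.1; between ranks 2 (63) and 3 (76): 64.3.
|74.7 − 64.3| = 10.4.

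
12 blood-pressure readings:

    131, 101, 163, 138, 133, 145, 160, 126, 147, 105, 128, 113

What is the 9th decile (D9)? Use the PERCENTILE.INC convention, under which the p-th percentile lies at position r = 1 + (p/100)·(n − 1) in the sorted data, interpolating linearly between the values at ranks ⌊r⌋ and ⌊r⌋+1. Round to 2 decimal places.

Sorted: 101, 105, 113, 126, 128, 131, 133, 138, 145, 147, 160, 163.
n = 12.
r = 1 + (90/100)·(12 − 1) = 1 + 9.9 = 10.9.
Rank 10 is 147 and rank 11 is 160.
Interpolate: 147 + 0.9·(160 − 147) = 147 + 0.9·13 = 158.7.

158.70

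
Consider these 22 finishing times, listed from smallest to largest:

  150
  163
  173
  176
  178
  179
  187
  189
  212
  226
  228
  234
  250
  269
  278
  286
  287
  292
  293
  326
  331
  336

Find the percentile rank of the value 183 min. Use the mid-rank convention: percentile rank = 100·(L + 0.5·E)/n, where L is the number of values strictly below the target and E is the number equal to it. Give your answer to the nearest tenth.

Count below 183: L = 6; count equal: E = 0; n = 22.
Percentile rank = 100·(6 + 0.5·0)/22 = 100·6/22 = 27.27.

27.3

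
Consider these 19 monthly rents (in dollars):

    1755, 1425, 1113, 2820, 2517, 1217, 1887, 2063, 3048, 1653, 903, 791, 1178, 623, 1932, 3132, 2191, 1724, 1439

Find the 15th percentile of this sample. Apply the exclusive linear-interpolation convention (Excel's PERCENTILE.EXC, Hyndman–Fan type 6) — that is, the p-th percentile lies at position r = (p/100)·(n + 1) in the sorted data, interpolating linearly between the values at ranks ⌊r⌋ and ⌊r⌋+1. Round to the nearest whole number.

Sorted: 623, 791, 903, 1113, 1178, 1217, 1425, 1439, 1653, 1724, 1755, 1887, 1932, 2063, 2191, 2517, 2820, 3048, 3132.
n = 19.
r = (15/100)·(19 + 1) = 3.
r is an integer, so P15 is the value at rank 3: 903.

903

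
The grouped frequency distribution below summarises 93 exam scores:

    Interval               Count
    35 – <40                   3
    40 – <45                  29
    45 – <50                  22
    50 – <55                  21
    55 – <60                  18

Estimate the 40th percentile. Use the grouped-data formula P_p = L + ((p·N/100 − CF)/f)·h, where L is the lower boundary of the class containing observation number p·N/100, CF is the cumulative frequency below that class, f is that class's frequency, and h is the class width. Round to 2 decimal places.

46.18

N = 93; target position k = 40/100 · 93 = 37.2.
Cumulative frequencies: 3, 32, 54, 75, 93.
Observation 37.2 falls in the class 45 – <50.
L = 45, CF = 32, f = 22, h = 5.
P40 = 45 + ((37.2 − 32)/22)·5 = 45 + 1.18182 = 46.1818.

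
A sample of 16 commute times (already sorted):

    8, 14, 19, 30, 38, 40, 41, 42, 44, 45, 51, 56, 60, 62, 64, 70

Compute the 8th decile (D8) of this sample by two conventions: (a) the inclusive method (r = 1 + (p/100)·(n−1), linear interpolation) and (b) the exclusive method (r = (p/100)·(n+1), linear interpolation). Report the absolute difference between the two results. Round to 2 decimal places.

1.20

n = 16.
(a) r = 13 → value at rank 13 = 60.
(b) r = 13.6; between ranks 13 (60) and 14 (62): 61.2.
|60 − 61.2| = 1.2.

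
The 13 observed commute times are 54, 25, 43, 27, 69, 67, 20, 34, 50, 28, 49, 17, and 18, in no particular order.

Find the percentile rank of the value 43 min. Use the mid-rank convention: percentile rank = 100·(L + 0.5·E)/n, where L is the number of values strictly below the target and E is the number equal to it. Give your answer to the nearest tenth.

Sorted: 17, 18, 20, 25, 27, 28, 34, 43, 49, 50, 54, 67, 69.
Count below 43: L = 7; count equal: E = 1; n = 13.
Percentile rank = 100·(7 + 0.5·1)/13 = 100·7.5/13 = 57.69.

57.7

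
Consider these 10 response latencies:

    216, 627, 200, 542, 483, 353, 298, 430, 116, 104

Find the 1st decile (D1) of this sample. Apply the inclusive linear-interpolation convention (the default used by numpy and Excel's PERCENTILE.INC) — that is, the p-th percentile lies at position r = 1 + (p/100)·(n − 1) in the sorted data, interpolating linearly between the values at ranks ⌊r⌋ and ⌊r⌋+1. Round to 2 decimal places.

114.80

Sorted: 104, 116, 200, 216, 298, 353, 430, 483, 542, 627.
n = 10.
r = 1 + (10/100)·(10 − 1) = 1 + 0.9 = 1.9.
Rank 1 is 104 and rank 2 is 116.
Interpolate: 104 + 0.9·(116 − 104) = 104 + 0.9·12 = 114.8.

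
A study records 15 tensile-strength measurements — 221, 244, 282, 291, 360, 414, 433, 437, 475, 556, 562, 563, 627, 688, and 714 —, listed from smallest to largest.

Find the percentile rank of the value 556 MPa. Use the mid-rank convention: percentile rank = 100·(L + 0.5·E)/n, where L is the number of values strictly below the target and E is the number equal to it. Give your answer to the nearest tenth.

Count below 556: L = 9; count equal: E = 1; n = 15.
Percentile rank = 100·(9 + 0.5·1)/15 = 100·9.5/15 = 63.33.

63.3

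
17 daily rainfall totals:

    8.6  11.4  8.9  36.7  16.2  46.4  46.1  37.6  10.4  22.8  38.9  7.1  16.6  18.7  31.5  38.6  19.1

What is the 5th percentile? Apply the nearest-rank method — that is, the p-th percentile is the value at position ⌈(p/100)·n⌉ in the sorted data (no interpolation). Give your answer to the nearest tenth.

Sorted: 7.1, 8.6, 8.9, 10.4, 11.4, 16.2, 16.6, 18.7, 19.1, 22.8, 31.5, 36.7, 37.6, 38.6, 38.9, 46.1, 46.4.
n = 17.
Position = ⌈5/100 · 17⌉ = ⌈0.85⌉ = 1.
The value at rank 1 is 7.1.

7.1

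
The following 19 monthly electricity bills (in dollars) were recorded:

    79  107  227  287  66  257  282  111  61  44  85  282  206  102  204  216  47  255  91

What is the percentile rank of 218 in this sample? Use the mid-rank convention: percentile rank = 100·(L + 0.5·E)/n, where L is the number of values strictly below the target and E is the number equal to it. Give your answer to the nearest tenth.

Sorted: 44, 47, 61, 66, 79, 85, 91, 102, 107, 111, 204, 206, 216, 227, 255, 257, 282, 282, 287.
Count below 218: L = 13; count equal: E = 0; n = 19.
Percentile rank = 100·(13 + 0.5·0)/19 = 100·13/19 = 68.42.

68.4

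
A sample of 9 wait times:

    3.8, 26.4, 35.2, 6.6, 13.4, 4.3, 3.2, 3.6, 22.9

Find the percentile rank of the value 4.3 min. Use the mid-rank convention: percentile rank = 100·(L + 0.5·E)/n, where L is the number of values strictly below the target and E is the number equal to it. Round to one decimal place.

38.9

Sorted: 3.2, 3.6, 3.8, 4.3, 6.6, 13.4, 22.9, 26.4, 35.2.
Count below 4.3: L = 3; count equal: E = 1; n = 9.
Percentile rank = 100·(3 + 0.5·1)/9 = 100·3.5/9 = 38.89.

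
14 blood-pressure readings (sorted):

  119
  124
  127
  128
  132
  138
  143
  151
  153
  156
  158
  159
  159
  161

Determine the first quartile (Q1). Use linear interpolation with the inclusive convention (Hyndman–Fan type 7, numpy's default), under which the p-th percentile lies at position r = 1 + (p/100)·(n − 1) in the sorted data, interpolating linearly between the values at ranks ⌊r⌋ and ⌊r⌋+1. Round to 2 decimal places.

129.00

n = 14.
r = 1 + (25/100)·(14 − 1) = 1 + 3.25 = 4.25.
Rank 4 is 128 and rank 5 is 132.
Interpolate: 128 + 0.25·(132 − 128) = 128 + 0.25·4 = 129.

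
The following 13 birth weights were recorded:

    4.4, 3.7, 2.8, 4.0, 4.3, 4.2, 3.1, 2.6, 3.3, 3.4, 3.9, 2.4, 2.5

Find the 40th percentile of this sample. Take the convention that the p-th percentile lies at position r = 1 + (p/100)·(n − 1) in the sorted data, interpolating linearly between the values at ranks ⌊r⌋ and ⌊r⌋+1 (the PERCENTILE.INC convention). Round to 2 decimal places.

3.26

Sorted: 2.4, 2.5, 2.6, 2.8, 3.1, 3.3, 3.4, 3.7, 3.9, 4.0, 4.2, 4.3, 4.4.
n = 13.
r = 1 + (40/100)·(13 − 1) = 1 + 4.8 = 5.8.
Rank 5 is 3.1 and rank 6 is 3.3.
Interpolate: 3.1 + 0.8·(3.3 − 3.1) = 3.1 + 0.8·0.2 = 3.26.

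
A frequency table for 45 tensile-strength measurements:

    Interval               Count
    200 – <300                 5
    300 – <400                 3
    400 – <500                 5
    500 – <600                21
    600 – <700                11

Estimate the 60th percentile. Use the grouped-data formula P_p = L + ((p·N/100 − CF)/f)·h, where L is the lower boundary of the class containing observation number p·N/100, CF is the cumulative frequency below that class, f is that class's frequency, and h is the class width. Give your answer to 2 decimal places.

566.67

N = 45; target position k = 60/100 · 45 = 27.
Cumulative frequencies: 5, 8, 13, 34, 45.
Observation 27 falls in the class 500 – <600.
L = 500, CF = 13, f = 21, h = 100.
P60 = 500 + ((27 − 13)/21)·100 = 500 + 66.6667 = 566.667.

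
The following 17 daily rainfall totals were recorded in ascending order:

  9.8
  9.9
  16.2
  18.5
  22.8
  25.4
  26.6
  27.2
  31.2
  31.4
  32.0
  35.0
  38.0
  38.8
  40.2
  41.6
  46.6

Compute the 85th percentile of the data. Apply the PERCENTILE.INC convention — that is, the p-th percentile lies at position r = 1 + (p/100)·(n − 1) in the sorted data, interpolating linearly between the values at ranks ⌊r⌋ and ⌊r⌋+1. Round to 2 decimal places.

39.64

n = 17.
r = 1 + (85/100)·(17 − 1) = 1 + 13.6 = 14.6.
Rank 14 is 38.8 and rank 15 is 40.2.
Interpolate: 38.8 + 0.6·(40.2 − 38.8) = 38.8 + 0.6·1.4 = 39.64.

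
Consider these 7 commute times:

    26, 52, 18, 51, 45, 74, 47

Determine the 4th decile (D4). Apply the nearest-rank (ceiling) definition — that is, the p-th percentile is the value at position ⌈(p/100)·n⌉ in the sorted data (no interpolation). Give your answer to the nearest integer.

Sorted: 18, 26, 45, 47, 51, 52, 74.
n = 7.
Position = ⌈40/100 · 7⌉ = ⌈2.8⌉ = 3.
The value at rank 3 is 45.

45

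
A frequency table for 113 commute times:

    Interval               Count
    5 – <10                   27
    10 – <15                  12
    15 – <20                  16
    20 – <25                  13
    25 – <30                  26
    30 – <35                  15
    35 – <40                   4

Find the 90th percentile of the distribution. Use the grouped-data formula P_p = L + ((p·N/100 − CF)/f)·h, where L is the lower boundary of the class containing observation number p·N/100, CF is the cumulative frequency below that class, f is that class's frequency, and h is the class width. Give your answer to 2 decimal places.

32.57

N = 113; target position k = 90/100 · 113 = 101.7.
Cumulative frequencies: 27, 39, 55, 68, 94, 109, 113.
Observation 101.7 falls in the class 30 – <35.
L = 30, CF = 94, f = 15, h = 5.
P90 = 30 + ((101.7 − 94)/15)·5 = 30 + 2.56667 = 32.5667.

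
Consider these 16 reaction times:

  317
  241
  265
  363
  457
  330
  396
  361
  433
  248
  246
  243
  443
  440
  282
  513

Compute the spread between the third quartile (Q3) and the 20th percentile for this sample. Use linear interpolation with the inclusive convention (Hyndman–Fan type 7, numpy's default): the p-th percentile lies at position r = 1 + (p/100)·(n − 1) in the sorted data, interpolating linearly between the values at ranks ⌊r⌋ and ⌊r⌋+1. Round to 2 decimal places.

Sorted: 241, 243, 246, 248, 265, 282, 317, 330, 361, 363, 396, 433, 440, 443, 457, 513.
n = 16.
P20: r = 4 (integer) → 248.
P75: r = 12.25; ranks 12–13 are 433, 440; interpolating gives 434.75.
Difference: 434.75 − 248 = 186.75.

186.75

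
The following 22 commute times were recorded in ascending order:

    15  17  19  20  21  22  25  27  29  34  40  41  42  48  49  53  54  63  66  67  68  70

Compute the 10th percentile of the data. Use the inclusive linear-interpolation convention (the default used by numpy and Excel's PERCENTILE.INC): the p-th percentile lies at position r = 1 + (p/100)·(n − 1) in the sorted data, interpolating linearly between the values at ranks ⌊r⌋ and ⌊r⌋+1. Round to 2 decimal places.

19.10

n = 22.
r = 1 + (10/100)·(22 − 1) = 1 + 2.1 = 3.1.
Rank 3 is 19 and rank 4 is 20.
Interpolate: 19 + 0.1·(20 − 19) = 19 + 0.1·1 = 19.1.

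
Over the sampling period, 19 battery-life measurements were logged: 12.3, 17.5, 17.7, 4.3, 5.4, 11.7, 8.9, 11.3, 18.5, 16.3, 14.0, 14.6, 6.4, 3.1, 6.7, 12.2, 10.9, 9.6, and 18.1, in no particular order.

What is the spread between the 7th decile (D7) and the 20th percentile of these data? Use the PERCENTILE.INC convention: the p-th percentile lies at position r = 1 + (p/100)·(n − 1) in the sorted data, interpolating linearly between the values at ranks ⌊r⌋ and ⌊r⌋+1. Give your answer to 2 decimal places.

Sorted: 3.1, 4.3, 5.4, 6.4, 6.7, 8.9, 9.6, 10.9, 11.3, 11.7, 12.2, 12.3, 14.0, 14.6, 16.3, 17.5, 17.7, 18.1, 18.5.
n = 19.
P20: r = 4.6; ranks 4–5 are 6.4, 6.7; interpolating gives 6.58.
P70: r = 13.6; ranks 13–14 are 14.0, 14.6; interpolating gives 14.36.
Difference: 14.36 − 6.58 = 7.78.

7.78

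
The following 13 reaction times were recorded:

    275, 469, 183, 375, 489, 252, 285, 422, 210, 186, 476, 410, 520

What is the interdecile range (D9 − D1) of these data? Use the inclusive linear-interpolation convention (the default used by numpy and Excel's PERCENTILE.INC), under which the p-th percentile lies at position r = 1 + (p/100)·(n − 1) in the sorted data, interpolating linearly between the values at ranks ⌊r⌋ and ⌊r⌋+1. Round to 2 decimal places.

295.60

Sorted: 183, 186, 210, 252, 275, 285, 375, 410, 422, 469, 476, 489, 520.
n = 13.
P10: r = 2.2; ranks 2–3 are 186, 210; interpolating gives 190.8.
P90: r = 11.8; ranks 11–12 are 476, 489; interpolating gives 486.4.
Difference: 486.4 − 190.8 = 295.6.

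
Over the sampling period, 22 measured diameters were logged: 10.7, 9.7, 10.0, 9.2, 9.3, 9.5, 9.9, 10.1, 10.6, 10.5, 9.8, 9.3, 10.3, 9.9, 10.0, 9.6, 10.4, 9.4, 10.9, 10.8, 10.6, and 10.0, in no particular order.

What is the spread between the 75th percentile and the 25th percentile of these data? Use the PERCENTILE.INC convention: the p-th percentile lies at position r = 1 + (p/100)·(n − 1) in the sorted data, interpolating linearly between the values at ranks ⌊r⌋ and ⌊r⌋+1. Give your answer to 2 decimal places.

Sorted: 9.2, 9.3, 9.3, 9.4, 9.5, 9.6, 9.7, 9.8, 9.9, 9.9, 10.0, 10.0, 10.0, 10.1, 10.3, 10.4, 10.5, 10.6, 10.6, 10.7, 10.8, 10.9.
n = 22.
P25: r = 6.25; ranks 6–7 are 9.6, 9.7; interpolating gives 9.625.
P75: r = 16.75; ranks 16–17 are 10.4, 10.5; interpolating gives 10.475.
Difference: 10.475 − 9.625 = 0.85.

0.85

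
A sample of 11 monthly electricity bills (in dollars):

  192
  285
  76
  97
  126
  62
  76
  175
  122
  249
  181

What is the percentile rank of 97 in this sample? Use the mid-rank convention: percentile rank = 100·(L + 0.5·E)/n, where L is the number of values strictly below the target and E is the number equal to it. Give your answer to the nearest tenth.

Sorted: 62, 76, 76, 97, 122, 126, 175, 181, 192, 249, 285.
Count below 97: L = 3; count equal: E = 1; n = 11.
Percentile rank = 100·(3 + 0.5·1)/11 = 100·3.5/11 = 31.82.

31.8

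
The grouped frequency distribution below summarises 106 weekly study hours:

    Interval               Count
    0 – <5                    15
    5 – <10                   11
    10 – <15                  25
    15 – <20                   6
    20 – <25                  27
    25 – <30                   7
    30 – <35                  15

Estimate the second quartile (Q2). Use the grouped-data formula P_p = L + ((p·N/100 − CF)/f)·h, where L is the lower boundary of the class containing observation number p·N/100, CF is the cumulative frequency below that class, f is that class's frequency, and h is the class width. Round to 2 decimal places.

16.67

N = 106; target position k = 50/100 · 106 = 53.
Cumulative frequencies: 15, 26, 51, 57, 84, 91, 106.
Observation 53 falls in the class 15 – <20.
L = 15, CF = 51, f = 6, h = 5.
P50 = 15 + ((53 − 51)/6)·5 = 15 + 1.66667 = 16.6667.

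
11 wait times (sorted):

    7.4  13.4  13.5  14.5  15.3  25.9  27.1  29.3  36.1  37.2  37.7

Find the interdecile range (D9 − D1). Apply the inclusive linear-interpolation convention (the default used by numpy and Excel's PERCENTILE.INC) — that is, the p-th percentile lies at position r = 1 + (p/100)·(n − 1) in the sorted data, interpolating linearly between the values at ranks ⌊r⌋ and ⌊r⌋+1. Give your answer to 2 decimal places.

23.80

n = 11.
P10: r = 2 (integer) → 13.4.
P90: r = 10 (integer) → 37.2.
Difference: 37.2 − 13.4 = 23.8.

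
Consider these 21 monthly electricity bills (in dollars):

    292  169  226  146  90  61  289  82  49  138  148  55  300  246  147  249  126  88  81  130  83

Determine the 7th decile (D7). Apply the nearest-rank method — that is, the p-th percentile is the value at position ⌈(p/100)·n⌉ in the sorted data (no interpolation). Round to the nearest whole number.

Sorted: 49, 55, 61, 81, 82, 83, 88, 90, 126, 130, 138, 146, 147, 148, 169, 226, 246, 249, 289, 292, 300.
n = 21.
Position = ⌈70/100 · 21⌉ = ⌈14.7⌉ = 15.
The value at rank 15 is 169.

169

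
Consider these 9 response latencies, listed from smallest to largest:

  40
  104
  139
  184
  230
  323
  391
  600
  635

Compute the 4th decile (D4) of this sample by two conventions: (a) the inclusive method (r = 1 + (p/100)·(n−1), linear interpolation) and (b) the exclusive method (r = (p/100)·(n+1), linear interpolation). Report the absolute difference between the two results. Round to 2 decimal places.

n = 9.
(a) r = 4.2; between ranks 4 (184) and 5 (230): 193.2.
(b) r = 4 → value at rank 4 = 184.
|193.2 − 184| = 9.2.

9.20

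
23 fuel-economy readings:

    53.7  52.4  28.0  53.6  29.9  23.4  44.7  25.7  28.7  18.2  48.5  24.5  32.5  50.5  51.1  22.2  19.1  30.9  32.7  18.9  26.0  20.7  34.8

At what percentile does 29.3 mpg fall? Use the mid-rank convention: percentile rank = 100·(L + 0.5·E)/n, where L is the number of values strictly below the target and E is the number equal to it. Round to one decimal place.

Sorted: 18.2, 18.9, 19.1, 20.7, 22.2, 23.4, 24.5, 25.7, 26.0, 28.0, 28.7, 29.9, 30.9, 32.5, 32.7, 34.8, 44.7, 48.5, 50.5, 51.1, 52.4, 53.6, 53.7.
Count below 29.3: L = 11; count equal: E = 0; n = 23.
Percentile rank = 100·(11 + 0.5·0)/23 = 100·11/23 = 47.83.

47.8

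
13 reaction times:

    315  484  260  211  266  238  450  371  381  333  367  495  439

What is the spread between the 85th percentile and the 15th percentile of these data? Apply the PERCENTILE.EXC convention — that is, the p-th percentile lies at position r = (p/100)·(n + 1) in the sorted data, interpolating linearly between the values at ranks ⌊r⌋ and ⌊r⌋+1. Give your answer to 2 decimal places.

Sorted: 211, 238, 260, 266, 315, 333, 367, 371, 381, 439, 450, 484, 495.
n = 13.
P15: r = 2.1; ranks 2–3 are 238, 260; interpolating gives 240.2.
P85: r = 11.9; ranks 11–12 are 450, 484; interpolating gives 480.6.
Difference: 480.6 − 240.2 = 240.4.

240.40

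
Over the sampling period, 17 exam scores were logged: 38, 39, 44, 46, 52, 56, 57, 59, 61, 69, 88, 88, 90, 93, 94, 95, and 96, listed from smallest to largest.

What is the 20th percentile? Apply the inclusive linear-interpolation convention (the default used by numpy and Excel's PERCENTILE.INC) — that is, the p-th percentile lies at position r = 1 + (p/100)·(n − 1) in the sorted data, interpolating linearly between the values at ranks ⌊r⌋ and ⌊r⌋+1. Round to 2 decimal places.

n = 17.
r = 1 + (20/100)·(17 − 1) = 1 + 3.2 = 4.2.
Rank 4 is 46 and rank 5 is 52.
Interpolate: 46 + 0.2·(52 − 46) = 46 + 0.2·6 = 47.2.

47.20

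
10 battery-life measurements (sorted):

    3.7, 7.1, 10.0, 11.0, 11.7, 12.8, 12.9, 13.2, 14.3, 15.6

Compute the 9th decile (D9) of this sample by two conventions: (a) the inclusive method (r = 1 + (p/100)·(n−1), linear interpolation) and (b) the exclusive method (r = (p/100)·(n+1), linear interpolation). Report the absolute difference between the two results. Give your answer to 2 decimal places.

n = 10.
(a) r = 9.1; between ranks 9 (14.3) and 10 (15.6): 14.43.
(b) r = 9.9; between ranks 9 (14.3) and 10 (15.6): 15.47.
|14.43 − 15.47| = 1.04.

1.04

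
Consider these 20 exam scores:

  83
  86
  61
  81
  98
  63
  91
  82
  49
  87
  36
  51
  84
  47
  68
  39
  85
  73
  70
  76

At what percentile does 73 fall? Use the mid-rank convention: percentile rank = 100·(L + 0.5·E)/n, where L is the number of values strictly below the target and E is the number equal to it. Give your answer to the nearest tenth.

47.5

Sorted: 36, 39, 47, 49, 51, 61, 63, 68, 70, 73, 76, 81, 82, 83, 84, 85, 86, 87, 91, 98.
Count below 73: L = 9; count equal: E = 1; n = 20.
Percentile rank = 100·(9 + 0.5·1)/20 = 100·9.5/20 = 47.5.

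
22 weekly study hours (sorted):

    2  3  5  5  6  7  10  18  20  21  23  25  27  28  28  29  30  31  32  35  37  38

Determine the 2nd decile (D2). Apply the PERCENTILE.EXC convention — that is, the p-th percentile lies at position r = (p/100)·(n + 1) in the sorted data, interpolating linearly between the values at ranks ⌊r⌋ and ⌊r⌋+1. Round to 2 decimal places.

5.60

n = 22.
r = (20/100)·(22 + 1) = 4.6.
Rank 4 is 5 and rank 5 is 6.
Interpolate: 5 + 0.6·(6 − 5) = 5 + 0.6·1 = 5.6.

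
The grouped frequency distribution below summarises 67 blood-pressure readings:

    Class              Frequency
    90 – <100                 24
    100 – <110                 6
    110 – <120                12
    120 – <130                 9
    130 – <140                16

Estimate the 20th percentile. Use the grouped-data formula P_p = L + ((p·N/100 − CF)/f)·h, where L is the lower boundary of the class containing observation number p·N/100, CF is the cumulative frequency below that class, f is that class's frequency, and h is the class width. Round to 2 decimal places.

N = 67; target position k = 20/100 · 67 = 13.4.
Cumulative frequencies: 24, 30, 42, 51, 67.
Observation 13.4 falls in the class 90 – <100.
L = 90, CF = 0, f = 24, h = 10.
P20 = 90 + ((13.4 − 0)/24)·10 = 90 + 5.58333 = 95.5833.

95.58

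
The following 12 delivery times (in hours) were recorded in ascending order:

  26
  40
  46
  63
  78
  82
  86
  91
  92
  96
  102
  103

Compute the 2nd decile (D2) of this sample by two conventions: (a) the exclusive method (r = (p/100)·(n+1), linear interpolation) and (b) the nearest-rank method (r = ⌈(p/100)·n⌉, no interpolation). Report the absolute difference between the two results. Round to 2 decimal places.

n = 12.
(a) r = 2.6; between ranks 2 (40) and 3 (46): 43.6.
(b) the nearest-rank method: rank 3 → 46.
|43.6 − 46| = 2.4.

2.40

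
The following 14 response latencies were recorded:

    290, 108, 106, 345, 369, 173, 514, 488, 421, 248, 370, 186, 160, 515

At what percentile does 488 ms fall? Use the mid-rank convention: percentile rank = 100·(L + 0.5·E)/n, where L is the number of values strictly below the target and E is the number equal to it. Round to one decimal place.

Sorted: 106, 108, 160, 173, 186, 248, 290, 345, 369, 370, 421, 488, 514, 515.
Count below 488: L = 11; count equal: E = 1; n = 14.
Percentile rank = 100·(11 + 0.5·1)/14 = 100·11.5/14 = 82.14.

82.1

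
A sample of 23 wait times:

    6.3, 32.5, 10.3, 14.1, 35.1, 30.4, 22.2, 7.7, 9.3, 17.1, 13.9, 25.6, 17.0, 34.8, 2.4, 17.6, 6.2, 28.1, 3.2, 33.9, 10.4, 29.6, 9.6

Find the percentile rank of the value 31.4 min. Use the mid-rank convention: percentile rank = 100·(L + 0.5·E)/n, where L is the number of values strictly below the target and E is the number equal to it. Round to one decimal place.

82.6

Sorted: 2.4, 3.2, 6.2, 6.3, 7.7, 9.3, 9.6, 10.3, 10.4, 13.9, 14.1, 17.0, 17.1, 17.6, 22.2, 25.6, 28.1, 29.6, 30.4, 32.5, 33.9, 34.8, 35.1.
Count below 31.4: L = 19; count equal: E = 0; n = 23.
Percentile rank = 100·(19 + 0.5·0)/23 = 100·19/23 = 82.61.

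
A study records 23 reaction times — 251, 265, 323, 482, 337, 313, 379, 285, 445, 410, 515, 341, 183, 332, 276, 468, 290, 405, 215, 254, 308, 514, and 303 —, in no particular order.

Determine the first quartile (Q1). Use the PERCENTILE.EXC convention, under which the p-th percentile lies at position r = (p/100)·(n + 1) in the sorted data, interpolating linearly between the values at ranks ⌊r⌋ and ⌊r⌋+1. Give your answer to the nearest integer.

Sorted: 183, 215, 251, 254, 265, 276, 285, 290, 303, 308, 313, 323, 332, 337, 341, 379, 405, 410, 445, 468, 482, 514, 515.
n = 23.
r = (25/100)·(23 + 1) = 6.
r is an integer, so P25 is the value at rank 6: 276.

276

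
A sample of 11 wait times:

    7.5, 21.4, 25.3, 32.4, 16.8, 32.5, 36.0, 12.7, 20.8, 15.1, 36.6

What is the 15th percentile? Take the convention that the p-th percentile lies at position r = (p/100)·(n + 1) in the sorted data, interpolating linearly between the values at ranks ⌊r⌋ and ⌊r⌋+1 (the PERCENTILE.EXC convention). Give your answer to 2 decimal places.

11.66

Sorted: 7.5, 12.7, 15.1, 16.8, 20.8, 21.4, 25.3, 32.4, 32.5, 36.0, 36.6.
n = 11.
r = (15/100)·(11 + 1) = 1.8.
Rank 1 is 7.5 and rank 2 is 12.7.
Interpolate: 7.5 + 0.8·(12.7 − 7.5) = 7.5 + 0.8·5.2 = 11.66.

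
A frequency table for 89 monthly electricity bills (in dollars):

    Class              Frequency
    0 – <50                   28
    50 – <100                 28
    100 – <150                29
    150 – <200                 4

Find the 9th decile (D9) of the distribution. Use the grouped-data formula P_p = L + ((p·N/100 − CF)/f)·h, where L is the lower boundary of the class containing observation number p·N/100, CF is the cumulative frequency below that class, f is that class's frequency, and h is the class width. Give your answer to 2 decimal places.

N = 89; target position k = 90/100 · 89 = 80.1.
Cumulative frequencies: 28, 56, 85, 89.
Observation 80.1 falls in the class 100 – <150.
L = 100, CF = 56, f = 29, h = 50.
P90 = 100 + ((80.1 − 56)/29)·50 = 100 + 41.5517 = 141.552.

141.55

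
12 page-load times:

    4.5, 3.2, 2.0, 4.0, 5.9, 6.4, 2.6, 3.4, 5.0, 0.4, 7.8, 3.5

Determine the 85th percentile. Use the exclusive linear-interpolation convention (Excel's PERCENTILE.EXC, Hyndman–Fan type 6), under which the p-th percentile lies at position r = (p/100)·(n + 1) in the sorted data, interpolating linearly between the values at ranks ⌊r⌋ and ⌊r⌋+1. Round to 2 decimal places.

6.47

Sorted: 0.4, 2.0, 2.6, 3.2, 3.4, 3.5, 4.0, 4.5, 5.0, 5.9, 6.4, 7.8.
n = 12.
r = (85/100)·(12 + 1) = 11.05.
Rank 11 is 6.4 and rank 12 is 7.8.
Interpolate: 6.4 + 0.05·(7.8 − 6.4) = 6.4 + 0.05·1.4 = 6.47.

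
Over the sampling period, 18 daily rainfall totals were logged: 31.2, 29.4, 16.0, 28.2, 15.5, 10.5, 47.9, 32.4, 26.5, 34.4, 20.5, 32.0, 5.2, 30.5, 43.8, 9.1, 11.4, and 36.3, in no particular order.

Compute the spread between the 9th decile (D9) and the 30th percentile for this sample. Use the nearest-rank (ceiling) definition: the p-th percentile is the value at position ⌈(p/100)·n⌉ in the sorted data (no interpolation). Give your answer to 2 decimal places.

27.80

Sorted: 5.2, 9.1, 10.5, 11.4, 15.5, 16.0, 20.5, 26.5, 28.2, 29.4, 30.5, 31.2, 32.0, 32.4, 34.4, 36.3, 43.8, 47.9.
n = 18.
P30: rank ⌈30/100·18⌉ = 6 → 16.
P90: rank ⌈90/100·18⌉ = 17 → 43.8.
Difference: 43.8 − 16 = 27.8.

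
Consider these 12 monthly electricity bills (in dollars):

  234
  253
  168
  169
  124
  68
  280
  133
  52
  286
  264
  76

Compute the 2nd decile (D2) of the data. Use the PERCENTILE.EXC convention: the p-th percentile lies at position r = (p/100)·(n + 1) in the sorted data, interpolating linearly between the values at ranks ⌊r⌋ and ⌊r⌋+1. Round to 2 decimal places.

72.80

Sorted: 52, 68, 76, 124, 133, 168, 169, 234, 253, 264, 280, 286.
n = 12.
r = (20/100)·(12 + 1) = 2.6.
Rank 2 is 68 and rank 3 is 76.
Interpolate: 68 + 0.6·(76 − 68) = 68 + 0.6·8 = 72.8.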